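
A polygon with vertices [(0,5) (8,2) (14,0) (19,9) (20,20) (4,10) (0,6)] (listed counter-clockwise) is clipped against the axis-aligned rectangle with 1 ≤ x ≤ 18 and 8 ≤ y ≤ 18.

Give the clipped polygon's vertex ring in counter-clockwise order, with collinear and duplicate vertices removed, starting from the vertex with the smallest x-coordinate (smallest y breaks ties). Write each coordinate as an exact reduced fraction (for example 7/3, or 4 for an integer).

1. After x ≥ 1: [(1,37/8) (8,2) (14,0) (19,9) (20,20) (4,10) (1,7)]
2. After x ≤ 18: [(1,37/8) (8,2) (14,0) (18,36/5) (18,75/4) (4,10) (1,7)]
3. After y ≥ 8: [(18,8) (18,75/4) (4,10) (2,8)]
4. After y ≤ 18: [(18,8) (18,18) (84/5,18) (4,10) (2,8)]
5. Canonical ring: [(2,8) (18,8) (18,18) (84/5,18) (4,10)]

Clipped polygon: [(2,8) (18,8) (18,18) (84/5,18) (4,10)]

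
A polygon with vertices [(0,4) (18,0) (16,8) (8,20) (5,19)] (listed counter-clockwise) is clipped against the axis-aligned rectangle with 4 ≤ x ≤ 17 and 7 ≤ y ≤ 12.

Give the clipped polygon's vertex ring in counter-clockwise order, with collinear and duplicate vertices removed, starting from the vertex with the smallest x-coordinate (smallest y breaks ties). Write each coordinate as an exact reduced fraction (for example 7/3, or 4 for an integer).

Clipped polygon: [(4,7) (65/4,7) (16,8) (40/3,12) (4,12)]

1. After x ≥ 4: [(4,16) (4,28/9) (18,0) (16,8) (8,20) (5,19)]
2. After x ≤ 17: [(4,16) (4,28/9) (17,2/9) (17,4) (16,8) (8,20) (5,19)]
3. After y ≥ 7: [(4,16) (4,7) (65/4,7) (16,8) (8,20) (5,19)]
4. After y ≤ 12: [(4,12) (4,7) (65/4,7) (16,8) (40/3,12)]
5. Canonical ring: [(4,7) (65/4,7) (16,8) (40/3,12) (4,12)]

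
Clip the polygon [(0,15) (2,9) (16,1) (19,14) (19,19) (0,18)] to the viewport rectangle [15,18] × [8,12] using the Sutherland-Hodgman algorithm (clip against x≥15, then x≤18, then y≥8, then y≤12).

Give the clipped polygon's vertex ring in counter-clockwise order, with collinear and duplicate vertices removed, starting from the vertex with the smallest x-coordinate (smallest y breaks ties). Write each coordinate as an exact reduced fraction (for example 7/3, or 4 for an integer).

Clipped polygon: [(15,8) (229/13,8) (18,29/3) (18,12) (15,12)]

1. After x ≥ 15: [(15,11/7) (16,1) (19,14) (19,19) (15,357/19)]
2. After x ≤ 18: [(15,11/7) (16,1) (18,29/3) (18,360/19) (15,357/19)]
3. After y ≥ 8: [(15,8) (229/13,8) (18,29/3) (18,360/19) (15,357/19)]
4. After y ≤ 12: [(15,12) (15,8) (229/13,8) (18,29/3) (18,12)]
5. Canonical ring: [(15,8) (229/13,8) (18,29/3) (18,12) (15,12)]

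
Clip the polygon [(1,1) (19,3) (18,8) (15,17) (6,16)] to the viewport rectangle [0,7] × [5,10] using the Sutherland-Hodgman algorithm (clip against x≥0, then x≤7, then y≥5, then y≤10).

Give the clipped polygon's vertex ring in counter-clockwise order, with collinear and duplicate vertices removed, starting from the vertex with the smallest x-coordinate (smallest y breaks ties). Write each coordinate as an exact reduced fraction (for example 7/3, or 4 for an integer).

1. After x ≥ 0: [(1,1) (19,3) (18,8) (15,17) (6,16)]
2. After x ≤ 7: [(1,1) (7,5/3) (7,145/9) (6,16)]
3. After y ≥ 5: [(7/3,5) (7,5) (7,145/9) (6,16)]
4. After y ≤ 10: [(4,10) (7/3,5) (7,5) (7,10)]
5. Canonical ring: [(7/3,5) (7,5) (7,10) (4,10)]

Clipped polygon: [(7/3,5) (7,5) (7,10) (4,10)]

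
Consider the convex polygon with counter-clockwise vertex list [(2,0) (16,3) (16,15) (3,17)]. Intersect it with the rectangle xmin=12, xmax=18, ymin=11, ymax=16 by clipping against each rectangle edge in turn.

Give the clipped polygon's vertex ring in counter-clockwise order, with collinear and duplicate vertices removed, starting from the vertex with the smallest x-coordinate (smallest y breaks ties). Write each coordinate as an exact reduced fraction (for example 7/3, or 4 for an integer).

1. After x ≥ 12: [(12,15/7) (16,3) (16,15) (12,203/13)]
2. After x ≤ 18: [(12,15/7) (16,3) (16,15) (12,203/13)]
3. After y ≥ 11: [(12,11) (16,11) (16,15) (12,203/13)]
4. After y ≤ 16: [(12,11) (16,11) (16,15) (12,203/13)]
5. Canonical ring: [(12,11) (16,11) (16,15) (12,203/13)]

Clipped polygon: [(12,11) (16,11) (16,15) (12,203/13)]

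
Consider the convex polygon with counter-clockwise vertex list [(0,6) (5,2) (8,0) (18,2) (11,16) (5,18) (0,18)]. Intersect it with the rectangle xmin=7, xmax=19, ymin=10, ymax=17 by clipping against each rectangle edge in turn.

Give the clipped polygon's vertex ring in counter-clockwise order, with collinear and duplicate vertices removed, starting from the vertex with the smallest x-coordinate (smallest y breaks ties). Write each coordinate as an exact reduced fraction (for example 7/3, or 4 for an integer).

1. After x ≥ 7: [(7,2/3) (8,0) (18,2) (11,16) (7,52/3)]
2. After x ≤ 19: [(7,2/3) (8,0) (18,2) (11,16) (7,52/3)]
3. After y ≥ 10: [(7,10) (14,10) (11,16) (7,52/3)]
4. After y ≤ 17: [(7,17) (7,10) (14,10) (11,16) (8,17)]
5. Canonical ring: [(7,10) (14,10) (11,16) (8,17) (7,17)]

Clipped polygon: [(7,10) (14,10) (11,16) (8,17) (7,17)]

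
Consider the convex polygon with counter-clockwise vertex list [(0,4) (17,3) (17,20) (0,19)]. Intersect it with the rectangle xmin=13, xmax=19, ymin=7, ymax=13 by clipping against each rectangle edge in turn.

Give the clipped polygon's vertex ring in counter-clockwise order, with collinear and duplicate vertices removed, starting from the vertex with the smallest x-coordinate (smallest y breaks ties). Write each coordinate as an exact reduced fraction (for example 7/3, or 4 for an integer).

Clipped polygon: [(13,7) (17,7) (17,13) (13,13)]

1. After x ≥ 13: [(13,55/17) (17,3) (17,20) (13,336/17)]
2. After x ≤ 19: [(13,55/17) (17,3) (17,20) (13,336/17)]
3. After y ≥ 7: [(13,7) (17,7) (17,20) (13,336/17)]
4. After y ≤ 13: [(13,13) (13,7) (17,7) (17,13)]
5. Canonical ring: [(13,7) (17,7) (17,13) (13,13)]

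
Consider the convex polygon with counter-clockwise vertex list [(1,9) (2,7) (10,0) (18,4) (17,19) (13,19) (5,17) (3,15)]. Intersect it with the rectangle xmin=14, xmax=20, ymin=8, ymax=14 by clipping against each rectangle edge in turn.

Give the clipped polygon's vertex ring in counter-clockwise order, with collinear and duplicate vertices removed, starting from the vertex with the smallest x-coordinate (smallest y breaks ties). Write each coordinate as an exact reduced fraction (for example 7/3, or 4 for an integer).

Clipped polygon: [(14,8) (266/15,8) (52/3,14) (14,14)]

1. After x ≥ 14: [(14,2) (18,4) (17,19) (14,19)]
2. After x ≤ 20: [(14,2) (18,4) (17,19) (14,19)]
3. After y ≥ 8: [(14,8) (266/15,8) (17,19) (14,19)]
4. After y ≤ 14: [(14,14) (14,8) (266/15,8) (52/3,14)]
5. Canonical ring: [(14,8) (266/15,8) (52/3,14) (14,14)]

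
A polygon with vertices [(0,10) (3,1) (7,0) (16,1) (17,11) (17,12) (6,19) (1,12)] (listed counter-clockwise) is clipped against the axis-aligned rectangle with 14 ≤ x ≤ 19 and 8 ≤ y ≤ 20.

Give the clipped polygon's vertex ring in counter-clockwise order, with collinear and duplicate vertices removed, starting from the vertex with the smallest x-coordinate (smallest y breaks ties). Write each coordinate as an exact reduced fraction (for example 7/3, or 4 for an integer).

Clipped polygon: [(14,8) (167/10,8) (17,11) (17,12) (14,153/11)]

1. After x ≥ 14: [(14,7/9) (16,1) (17,11) (17,12) (14,153/11)]
2. After x ≤ 19: [(14,7/9) (16,1) (17,11) (17,12) (14,153/11)]
3. After y ≥ 8: [(14,8) (167/10,8) (17,11) (17,12) (14,153/11)]
4. After y ≤ 20: [(14,8) (167/10,8) (17,11) (17,12) (14,153/11)]
5. Canonical ring: [(14,8) (167/10,8) (17,11) (17,12) (14,153/11)]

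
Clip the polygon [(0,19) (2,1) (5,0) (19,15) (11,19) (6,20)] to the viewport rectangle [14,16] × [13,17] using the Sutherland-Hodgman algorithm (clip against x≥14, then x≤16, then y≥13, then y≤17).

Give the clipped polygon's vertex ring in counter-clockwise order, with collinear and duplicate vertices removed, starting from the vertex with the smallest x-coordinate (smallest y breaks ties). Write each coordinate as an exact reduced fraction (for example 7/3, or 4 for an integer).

Clipped polygon: [(14,13) (16,13) (16,33/2) (15,17) (14,17)]

1. After x ≥ 14: [(14,135/14) (19,15) (14,35/2)]
2. After x ≤ 16: [(14,135/14) (16,165/14) (16,33/2) (14,35/2)]
3. After y ≥ 13: [(14,13) (16,13) (16,33/2) (14,35/2)]
4. After y ≤ 17: [(14,17) (14,13) (16,13) (16,33/2) (15,17)]
5. Canonical ring: [(14,13) (16,13) (16,33/2) (15,17) (14,17)]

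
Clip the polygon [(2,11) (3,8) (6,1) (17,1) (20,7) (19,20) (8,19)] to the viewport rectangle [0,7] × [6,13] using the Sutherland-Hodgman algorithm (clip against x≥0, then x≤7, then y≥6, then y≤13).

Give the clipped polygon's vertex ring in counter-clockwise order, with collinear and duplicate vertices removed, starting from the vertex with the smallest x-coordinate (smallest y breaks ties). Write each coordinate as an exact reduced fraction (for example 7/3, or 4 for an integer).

Clipped polygon: [(2,11) (3,8) (27/7,6) (7,6) (7,13) (7/2,13)]

1. After x ≥ 0: [(2,11) (3,8) (6,1) (17,1) (20,7) (19,20) (8,19)]
2. After x ≤ 7: [(7,53/3) (2,11) (3,8) (6,1) (7,1)]
3. After y ≥ 6: [(7,6) (7,53/3) (2,11) (3,8) (27/7,6)]
4. After y ≤ 13: [(7,6) (7,13) (7/2,13) (2,11) (3,8) (27/7,6)]
5. Canonical ring: [(2,11) (3,8) (27/7,6) (7,6) (7,13) (7/2,13)]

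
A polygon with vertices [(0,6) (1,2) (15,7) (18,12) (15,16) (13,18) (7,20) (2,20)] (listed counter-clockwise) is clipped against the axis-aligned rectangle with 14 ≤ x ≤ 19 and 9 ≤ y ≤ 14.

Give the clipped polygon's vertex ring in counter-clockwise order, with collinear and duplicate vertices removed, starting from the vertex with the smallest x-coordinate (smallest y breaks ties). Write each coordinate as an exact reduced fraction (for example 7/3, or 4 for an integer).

1. After x ≥ 14: [(14,93/14) (15,7) (18,12) (15,16) (14,17)]
2. After x ≤ 19: [(14,93/14) (15,7) (18,12) (15,16) (14,17)]
3. After y ≥ 9: [(14,9) (81/5,9) (18,12) (15,16) (14,17)]
4. After y ≤ 14: [(14,14) (14,9) (81/5,9) (18,12) (33/2,14)]
5. Canonical ring: [(14,9) (81/5,9) (18,12) (33/2,14) (14,14)]

Clipped polygon: [(14,9) (81/5,9) (18,12) (33/2,14) (14,14)]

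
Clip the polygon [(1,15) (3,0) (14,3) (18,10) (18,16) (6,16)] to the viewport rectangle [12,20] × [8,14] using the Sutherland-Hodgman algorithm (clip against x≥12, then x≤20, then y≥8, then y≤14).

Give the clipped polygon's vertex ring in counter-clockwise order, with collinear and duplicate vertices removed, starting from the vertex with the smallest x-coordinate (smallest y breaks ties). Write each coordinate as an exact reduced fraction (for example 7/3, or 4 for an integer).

Clipped polygon: [(12,8) (118/7,8) (18,10) (18,14) (12,14)]

1. After x ≥ 12: [(12,27/11) (14,3) (18,10) (18,16) (12,16)]
2. After x ≤ 20: [(12,27/11) (14,3) (18,10) (18,16) (12,16)]
3. After y ≥ 8: [(12,8) (118/7,8) (18,10) (18,16) (12,16)]
4. After y ≤ 14: [(12,14) (12,8) (118/7,8) (18,10) (18,14)]
5. Canonical ring: [(12,8) (118/7,8) (18,10) (18,14) (12,14)]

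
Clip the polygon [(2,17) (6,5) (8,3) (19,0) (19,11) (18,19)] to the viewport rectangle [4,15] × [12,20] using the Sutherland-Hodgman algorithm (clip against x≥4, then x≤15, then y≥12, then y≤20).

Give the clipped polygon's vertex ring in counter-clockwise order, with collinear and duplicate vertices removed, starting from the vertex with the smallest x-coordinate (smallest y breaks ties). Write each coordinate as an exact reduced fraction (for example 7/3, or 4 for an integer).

1. After x ≥ 4: [(4,69/4) (4,11) (6,5) (8,3) (19,0) (19,11) (18,19)]
2. After x ≤ 15: [(15,149/8) (4,69/4) (4,11) (6,5) (8,3) (15,12/11)]
3. After y ≥ 12: [(15,12) (15,149/8) (4,69/4) (4,12)]
4. After y ≤ 20: [(15,12) (15,149/8) (4,69/4) (4,12)]
5. Canonical ring: [(4,12) (15,12) (15,149/8) (4,69/4)]

Clipped polygon: [(4,12) (15,12) (15,149/8) (4,69/4)]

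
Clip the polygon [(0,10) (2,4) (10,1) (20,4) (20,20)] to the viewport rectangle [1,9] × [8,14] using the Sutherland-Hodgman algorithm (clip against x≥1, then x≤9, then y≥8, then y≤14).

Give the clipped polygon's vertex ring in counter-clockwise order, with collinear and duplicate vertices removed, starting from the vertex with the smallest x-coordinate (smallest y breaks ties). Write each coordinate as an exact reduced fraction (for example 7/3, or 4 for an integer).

1. After x ≥ 1: [(1,21/2) (1,7) (2,4) (10,1) (20,4) (20,20)]
2. After x ≤ 9: [(9,29/2) (1,21/2) (1,7) (2,4) (9,11/8)]
3. After y ≥ 8: [(9,8) (9,29/2) (1,21/2) (1,8)]
4. After y ≤ 14: [(9,8) (9,14) (8,14) (1,21/2) (1,8)]
5. Canonical ring: [(1,8) (9,8) (9,14) (8,14) (1,21/2)]

Clipped polygon: [(1,8) (9,8) (9,14) (8,14) (1,21/2)]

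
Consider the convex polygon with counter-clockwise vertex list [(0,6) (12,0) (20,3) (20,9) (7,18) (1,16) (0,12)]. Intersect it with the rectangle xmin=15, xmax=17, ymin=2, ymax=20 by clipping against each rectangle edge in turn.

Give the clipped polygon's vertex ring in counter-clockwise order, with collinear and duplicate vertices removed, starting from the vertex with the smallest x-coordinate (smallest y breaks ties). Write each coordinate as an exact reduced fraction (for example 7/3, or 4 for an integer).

Clipped polygon: [(15,2) (17,2) (17,144/13) (15,162/13)]

1. After x ≥ 15: [(15,9/8) (20,3) (20,9) (15,162/13)]
2. After x ≤ 17: [(15,9/8) (17,15/8) (17,144/13) (15,162/13)]
3. After y ≥ 2: [(15,2) (17,2) (17,144/13) (15,162/13)]
4. After y ≤ 20: [(15,2) (17,2) (17,144/13) (15,162/13)]
5. Canonical ring: [(15,2) (17,2) (17,144/13) (15,162/13)]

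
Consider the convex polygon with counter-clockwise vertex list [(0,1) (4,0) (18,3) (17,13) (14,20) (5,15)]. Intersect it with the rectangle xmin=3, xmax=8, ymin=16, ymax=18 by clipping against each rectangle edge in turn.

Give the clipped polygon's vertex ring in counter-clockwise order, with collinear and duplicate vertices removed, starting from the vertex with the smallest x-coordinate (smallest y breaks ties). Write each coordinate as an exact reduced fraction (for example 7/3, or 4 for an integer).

Clipped polygon: [(34/5,16) (8,16) (8,50/3)]

1. After x ≥ 3: [(3,47/5) (3,1/4) (4,0) (18,3) (17,13) (14,20) (5,15)]
2. After x ≤ 8: [(3,47/5) (3,1/4) (4,0) (8,6/7) (8,50/3) (5,15)]
3. After y ≥ 16: [(8,16) (8,50/3) (34/5,16)]
4. After y ≤ 18: [(8,16) (8,50/3) (34/5,16)]
5. Canonical ring: [(34/5,16) (8,16) (8,50/3)]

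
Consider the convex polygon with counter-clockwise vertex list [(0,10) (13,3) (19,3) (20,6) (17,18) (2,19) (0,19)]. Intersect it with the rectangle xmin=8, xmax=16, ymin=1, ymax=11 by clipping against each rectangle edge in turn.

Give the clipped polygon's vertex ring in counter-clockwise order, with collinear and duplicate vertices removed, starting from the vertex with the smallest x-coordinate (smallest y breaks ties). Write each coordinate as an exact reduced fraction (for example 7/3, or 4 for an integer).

Clipped polygon: [(8,74/13) (13,3) (16,3) (16,11) (8,11)]

1. After x ≥ 8: [(8,74/13) (13,3) (19,3) (20,6) (17,18) (8,93/5)]
2. After x ≤ 16: [(8,74/13) (13,3) (16,3) (16,271/15) (8,93/5)]
3. After y ≥ 1: [(8,74/13) (13,3) (16,3) (16,271/15) (8,93/5)]
4. After y ≤ 11: [(8,11) (8,74/13) (13,3) (16,3) (16,11)]
5. Canonical ring: [(8,74/13) (13,3) (16,3) (16,11) (8,11)]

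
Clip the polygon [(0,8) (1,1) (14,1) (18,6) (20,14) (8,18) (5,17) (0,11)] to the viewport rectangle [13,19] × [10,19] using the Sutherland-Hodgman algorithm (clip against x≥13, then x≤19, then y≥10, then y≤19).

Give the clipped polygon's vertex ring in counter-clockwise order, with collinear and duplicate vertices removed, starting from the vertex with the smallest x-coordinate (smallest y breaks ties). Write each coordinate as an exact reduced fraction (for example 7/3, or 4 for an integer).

1. After x ≥ 13: [(13,1) (14,1) (18,6) (20,14) (13,49/3)]
2. After x ≤ 19: [(13,1) (14,1) (18,6) (19,10) (19,43/3) (13,49/3)]
3. After y ≥ 10: [(13,10) (19,10) (19,10) (19,43/3) (13,49/3)]
4. After y ≤ 19: [(13,10) (19,10) (19,10) (19,43/3) (13,49/3)]
5. Canonical ring: [(13,10) (19,10) (19,43/3) (13,49/3)]

Clipped polygon: [(13,10) (19,10) (19,43/3) (13,49/3)]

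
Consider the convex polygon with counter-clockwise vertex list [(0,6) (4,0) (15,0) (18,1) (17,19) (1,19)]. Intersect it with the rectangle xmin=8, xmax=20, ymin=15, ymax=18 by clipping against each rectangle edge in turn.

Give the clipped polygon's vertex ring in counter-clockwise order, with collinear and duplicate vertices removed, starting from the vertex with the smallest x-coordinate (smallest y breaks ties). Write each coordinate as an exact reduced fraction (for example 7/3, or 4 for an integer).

1. After x ≥ 8: [(8,0) (15,0) (18,1) (17,19) (8,19)]
2. After x ≤ 20: [(8,0) (15,0) (18,1) (17,19) (8,19)]
3. After y ≥ 15: [(8,15) (155/9,15) (17,19) (8,19)]
4. After y ≤ 18: [(8,18) (8,15) (155/9,15) (307/18,18)]
5. Canonical ring: [(8,15) (155/9,15) (307/18,18) (8,18)]

Clipped polygon: [(8,15) (155/9,15) (307/18,18) (8,18)]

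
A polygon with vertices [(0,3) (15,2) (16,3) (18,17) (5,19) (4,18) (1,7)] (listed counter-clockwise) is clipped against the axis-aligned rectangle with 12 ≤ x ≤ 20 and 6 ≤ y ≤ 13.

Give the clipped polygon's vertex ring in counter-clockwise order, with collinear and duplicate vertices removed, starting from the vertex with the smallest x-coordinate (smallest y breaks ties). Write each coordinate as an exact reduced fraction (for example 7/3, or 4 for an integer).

Clipped polygon: [(12,6) (115/7,6) (122/7,13) (12,13)]

1. After x ≥ 12: [(12,11/5) (15,2) (16,3) (18,17) (12,233/13)]
2. After x ≤ 20: [(12,11/5) (15,2) (16,3) (18,17) (12,233/13)]
3. After y ≥ 6: [(12,6) (115/7,6) (18,17) (12,233/13)]
4. After y ≤ 13: [(12,13) (12,6) (115/7,6) (122/7,13)]
5. Canonical ring: [(12,6) (115/7,6) (122/7,13) (12,13)]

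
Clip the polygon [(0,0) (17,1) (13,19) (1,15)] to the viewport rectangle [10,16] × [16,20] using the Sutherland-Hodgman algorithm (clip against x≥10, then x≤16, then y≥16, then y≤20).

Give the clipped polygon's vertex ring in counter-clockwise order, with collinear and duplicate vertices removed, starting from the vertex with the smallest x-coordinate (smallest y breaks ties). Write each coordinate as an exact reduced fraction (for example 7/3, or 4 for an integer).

Clipped polygon: [(10,16) (41/3,16) (13,19) (10,18)]

1. After x ≥ 10: [(10,10/17) (17,1) (13,19) (10,18)]
2. After x ≤ 16: [(10,10/17) (16,16/17) (16,11/2) (13,19) (10,18)]
3. After y ≥ 16: [(10,16) (41/3,16) (13,19) (10,18)]
4. After y ≤ 20: [(10,16) (41/3,16) (13,19) (10,18)]
5. Canonical ring: [(10,16) (41/3,16) (13,19) (10,18)]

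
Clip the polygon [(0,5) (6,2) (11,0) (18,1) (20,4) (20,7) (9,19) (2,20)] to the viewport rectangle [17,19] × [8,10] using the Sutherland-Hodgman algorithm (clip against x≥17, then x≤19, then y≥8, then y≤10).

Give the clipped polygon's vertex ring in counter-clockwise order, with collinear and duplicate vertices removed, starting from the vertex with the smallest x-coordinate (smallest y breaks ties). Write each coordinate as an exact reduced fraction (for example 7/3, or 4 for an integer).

1. After x ≥ 17: [(17,6/7) (18,1) (20,4) (20,7) (17,113/11)]
2. After x ≤ 19: [(17,6/7) (18,1) (19,5/2) (19,89/11) (17,113/11)]
3. After y ≥ 8: [(17,8) (19,8) (19,89/11) (17,113/11)]
4. After y ≤ 10: [(17,10) (17,8) (19,8) (19,89/11) (69/4,10)]
5. Canonical ring: [(17,8) (19,8) (19,89/11) (69/4,10) (17,10)]

Clipped polygon: [(17,8) (19,8) (19,89/11) (69/4,10) (17,10)]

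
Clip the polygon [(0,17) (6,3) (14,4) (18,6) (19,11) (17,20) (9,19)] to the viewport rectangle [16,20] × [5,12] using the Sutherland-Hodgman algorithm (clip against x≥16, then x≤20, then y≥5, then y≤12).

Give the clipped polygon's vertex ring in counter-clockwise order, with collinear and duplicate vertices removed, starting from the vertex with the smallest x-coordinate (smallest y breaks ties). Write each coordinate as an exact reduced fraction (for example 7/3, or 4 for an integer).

1. After x ≥ 16: [(16,5) (18,6) (19,11) (17,20) (16,159/8)]
2. After x ≤ 20: [(16,5) (18,6) (19,11) (17,20) (16,159/8)]
3. After y ≥ 5: [(16,5) (18,6) (19,11) (17,20) (16,159/8)]
4. After y ≤ 12: [(16,12) (16,5) (18,6) (19,11) (169/9,12)]
5. Canonical ring: [(16,5) (18,6) (19,11) (169/9,12) (16,12)]

Clipped polygon: [(16,5) (18,6) (19,11) (169/9,12) (16,12)]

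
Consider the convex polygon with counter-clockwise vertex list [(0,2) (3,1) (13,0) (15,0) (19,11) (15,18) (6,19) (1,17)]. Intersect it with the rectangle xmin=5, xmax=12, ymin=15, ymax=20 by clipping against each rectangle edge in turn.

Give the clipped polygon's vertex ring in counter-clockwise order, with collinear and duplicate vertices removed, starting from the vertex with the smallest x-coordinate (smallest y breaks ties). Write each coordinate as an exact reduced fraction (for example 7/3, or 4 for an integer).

Clipped polygon: [(5,15) (12,15) (12,55/3) (6,19) (5,93/5)]

1. After x ≥ 5: [(5,4/5) (13,0) (15,0) (19,11) (15,18) (6,19) (5,93/5)]
2. After x ≤ 12: [(5,4/5) (12,1/10) (12,55/3) (6,19) (5,93/5)]
3. After y ≥ 15: [(5,15) (12,15) (12,55/3) (6,19) (5,93/5)]
4. After y ≤ 20: [(5,15) (12,15) (12,55/3) (6,19) (5,93/5)]
5. Canonical ring: [(5,15) (12,15) (12,55/3) (6,19) (5,93/5)]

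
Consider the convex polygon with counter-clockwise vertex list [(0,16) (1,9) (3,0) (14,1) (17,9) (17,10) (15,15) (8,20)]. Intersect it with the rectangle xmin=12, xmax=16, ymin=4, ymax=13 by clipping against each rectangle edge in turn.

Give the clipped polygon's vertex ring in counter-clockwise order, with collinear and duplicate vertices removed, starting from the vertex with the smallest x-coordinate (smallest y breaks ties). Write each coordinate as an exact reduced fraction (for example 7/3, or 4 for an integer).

Clipped polygon: [(12,4) (121/8,4) (16,19/3) (16,25/2) (79/5,13) (12,13)]

1. After x ≥ 12: [(12,9/11) (14,1) (17,9) (17,10) (15,15) (12,120/7)]
2. After x ≤ 16: [(12,9/11) (14,1) (16,19/3) (16,25/2) (15,15) (12,120/7)]
3. After y ≥ 4: [(12,4) (121/8,4) (16,19/3) (16,25/2) (15,15) (12,120/7)]
4. After y ≤ 13: [(12,13) (12,4) (121/8,4) (16,19/3) (16,25/2) (79/5,13)]
5. Canonical ring: [(12,4) (121/8,4) (16,19/3) (16,25/2) (79/5,13) (12,13)]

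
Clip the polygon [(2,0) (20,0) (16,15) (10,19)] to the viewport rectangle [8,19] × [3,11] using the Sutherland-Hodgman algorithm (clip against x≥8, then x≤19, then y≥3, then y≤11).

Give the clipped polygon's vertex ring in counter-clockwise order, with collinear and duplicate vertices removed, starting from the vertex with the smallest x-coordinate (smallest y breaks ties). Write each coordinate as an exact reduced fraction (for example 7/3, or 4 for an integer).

1. After x ≥ 8: [(8,57/4) (8,0) (20,0) (16,15) (10,19)]
2. After x ≤ 19: [(8,57/4) (8,0) (19,0) (19,15/4) (16,15) (10,19)]
3. After y ≥ 3: [(8,57/4) (8,3) (19,3) (19,15/4) (16,15) (10,19)]
4. After y ≤ 11: [(8,11) (8,3) (19,3) (19,15/4) (256/15,11)]
5. Canonical ring: [(8,3) (19,3) (19,15/4) (256/15,11) (8,11)]

Clipped polygon: [(8,3) (19,3) (19,15/4) (256/15,11) (8,11)]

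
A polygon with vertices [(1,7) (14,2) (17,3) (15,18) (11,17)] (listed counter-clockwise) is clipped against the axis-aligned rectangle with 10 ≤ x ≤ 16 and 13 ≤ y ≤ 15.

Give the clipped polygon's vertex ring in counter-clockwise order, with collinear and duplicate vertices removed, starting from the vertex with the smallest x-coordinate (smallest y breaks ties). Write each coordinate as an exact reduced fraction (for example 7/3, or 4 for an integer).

Clipped polygon: [(10,13) (47/3,13) (77/5,15) (10,15)]

1. After x ≥ 10: [(10,16) (10,46/13) (14,2) (17,3) (15,18) (11,17)]
2. After x ≤ 16: [(10,16) (10,46/13) (14,2) (16,8/3) (16,21/2) (15,18) (11,17)]
3. After y ≥ 13: [(10,16) (10,13) (47/3,13) (15,18) (11,17)]
4. After y ≤ 15: [(10,15) (10,13) (47/3,13) (77/5,15)]
5. Canonical ring: [(10,13) (47/3,13) (77/5,15) (10,15)]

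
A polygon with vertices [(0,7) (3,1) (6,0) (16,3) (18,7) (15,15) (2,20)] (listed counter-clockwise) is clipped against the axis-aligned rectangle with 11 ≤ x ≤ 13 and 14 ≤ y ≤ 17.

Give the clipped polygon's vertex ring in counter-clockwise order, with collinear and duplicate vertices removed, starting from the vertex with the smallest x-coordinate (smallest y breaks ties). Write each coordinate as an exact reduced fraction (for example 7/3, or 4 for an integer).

Clipped polygon: [(11,14) (13,14) (13,205/13) (11,215/13)]

1. After x ≥ 11: [(11,3/2) (16,3) (18,7) (15,15) (11,215/13)]
2. After x ≤ 13: [(11,3/2) (13,21/10) (13,205/13) (11,215/13)]
3. After y ≥ 14: [(11,14) (13,14) (13,205/13) (11,215/13)]
4. After y ≤ 17: [(11,14) (13,14) (13,205/13) (11,215/13)]
5. Canonical ring: [(11,14) (13,14) (13,205/13) (11,215/13)]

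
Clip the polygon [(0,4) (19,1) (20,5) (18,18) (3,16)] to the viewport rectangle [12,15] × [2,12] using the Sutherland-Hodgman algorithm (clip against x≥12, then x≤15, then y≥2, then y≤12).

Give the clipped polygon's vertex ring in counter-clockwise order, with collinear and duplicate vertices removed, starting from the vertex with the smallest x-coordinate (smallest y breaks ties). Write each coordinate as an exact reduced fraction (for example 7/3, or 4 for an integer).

1. After x ≥ 12: [(12,40/19) (19,1) (20,5) (18,18) (12,86/5)]
2. After x ≤ 15: [(12,40/19) (15,31/19) (15,88/5) (12,86/5)]
3. After y ≥ 2: [(12,40/19) (38/3,2) (15,2) (15,88/5) (12,86/5)]
4. After y ≤ 12: [(12,12) (12,40/19) (38/3,2) (15,2) (15,12)]
5. Canonical ring: [(12,40/19) (38/3,2) (15,2) (15,12) (12,12)]

Clipped polygon: [(12,40/19) (38/3,2) (15,2) (15,12) (12,12)]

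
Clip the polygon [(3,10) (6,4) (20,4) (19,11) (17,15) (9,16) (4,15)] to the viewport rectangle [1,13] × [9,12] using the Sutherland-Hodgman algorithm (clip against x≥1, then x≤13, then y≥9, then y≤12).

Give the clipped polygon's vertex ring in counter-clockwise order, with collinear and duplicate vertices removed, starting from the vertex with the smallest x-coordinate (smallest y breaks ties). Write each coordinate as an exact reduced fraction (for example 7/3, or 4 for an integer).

Clipped polygon: [(3,10) (7/2,9) (13,9) (13,12) (17/5,12)]

1. After x ≥ 1: [(3,10) (6,4) (20,4) (19,11) (17,15) (9,16) (4,15)]
2. After x ≤ 13: [(3,10) (6,4) (13,4) (13,31/2) (9,16) (4,15)]
3. After y ≥ 9: [(3,10) (7/2,9) (13,9) (13,31/2) (9,16) (4,15)]
4. After y ≤ 12: [(17/5,12) (3,10) (7/2,9) (13,9) (13,12)]
5. Canonical ring: [(3,10) (7/2,9) (13,9) (13,12) (17/5,12)]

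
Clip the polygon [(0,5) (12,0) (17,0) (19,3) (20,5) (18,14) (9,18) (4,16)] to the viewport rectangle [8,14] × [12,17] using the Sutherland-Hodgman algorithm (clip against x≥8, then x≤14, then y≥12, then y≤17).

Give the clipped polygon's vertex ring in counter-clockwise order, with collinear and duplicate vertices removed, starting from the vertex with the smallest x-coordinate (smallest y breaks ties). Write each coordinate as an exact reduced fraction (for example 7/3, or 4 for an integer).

1. After x ≥ 8: [(8,5/3) (12,0) (17,0) (19,3) (20,5) (18,14) (9,18) (8,88/5)]
2. After x ≤ 14: [(8,5/3) (12,0) (14,0) (14,142/9) (9,18) (8,88/5)]
3. After y ≥ 12: [(8,12) (14,12) (14,142/9) (9,18) (8,88/5)]
4. After y ≤ 17: [(8,17) (8,12) (14,12) (14,142/9) (45/4,17)]
5. Canonical ring: [(8,12) (14,12) (14,142/9) (45/4,17) (8,17)]

Clipped polygon: [(8,12) (14,12) (14,142/9) (45/4,17) (8,17)]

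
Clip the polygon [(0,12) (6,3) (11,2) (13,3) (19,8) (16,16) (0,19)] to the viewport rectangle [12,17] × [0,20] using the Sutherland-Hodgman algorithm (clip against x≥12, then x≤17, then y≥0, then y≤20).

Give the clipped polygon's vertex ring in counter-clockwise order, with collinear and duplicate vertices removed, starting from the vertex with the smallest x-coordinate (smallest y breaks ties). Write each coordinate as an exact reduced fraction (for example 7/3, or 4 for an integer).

1. After x ≥ 12: [(12,5/2) (13,3) (19,8) (16,16) (12,67/4)]
2. After x ≤ 17: [(12,5/2) (13,3) (17,19/3) (17,40/3) (16,16) (12,67/4)]
3. After y ≥ 0: [(12,5/2) (13,3) (17,19/3) (17,40/3) (16,16) (12,67/4)]
4. After y ≤ 20: [(12,5/2) (13,3) (17,19/3) (17,40/3) (16,16) (12,67/4)]
5. Canonical ring: [(12,5/2) (13,3) (17,19/3) (17,40/3) (16,16) (12,67/4)]

Clipped polygon: [(12,5/2) (13,3) (17,19/3) (17,40/3) (16,16) (12,67/4)]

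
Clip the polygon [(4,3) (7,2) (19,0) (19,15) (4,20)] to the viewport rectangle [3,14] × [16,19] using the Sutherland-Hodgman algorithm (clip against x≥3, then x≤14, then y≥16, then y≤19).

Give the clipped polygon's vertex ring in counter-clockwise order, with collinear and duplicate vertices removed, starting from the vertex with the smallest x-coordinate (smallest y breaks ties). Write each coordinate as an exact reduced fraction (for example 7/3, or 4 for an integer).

1. After x ≥ 3: [(4,3) (7,2) (19,0) (19,15) (4,20)]
2. After x ≤ 14: [(4,3) (7,2) (14,5/6) (14,50/3) (4,20)]
3. After y ≥ 16: [(4,16) (14,16) (14,50/3) (4,20)]
4. After y ≤ 19: [(4,19) (4,16) (14,16) (14,50/3) (7,19)]
5. Canonical ring: [(4,16) (14,16) (14,50/3) (7,19) (4,19)]

Clipped polygon: [(4,16) (14,16) (14,50/3) (7,19) (4,19)]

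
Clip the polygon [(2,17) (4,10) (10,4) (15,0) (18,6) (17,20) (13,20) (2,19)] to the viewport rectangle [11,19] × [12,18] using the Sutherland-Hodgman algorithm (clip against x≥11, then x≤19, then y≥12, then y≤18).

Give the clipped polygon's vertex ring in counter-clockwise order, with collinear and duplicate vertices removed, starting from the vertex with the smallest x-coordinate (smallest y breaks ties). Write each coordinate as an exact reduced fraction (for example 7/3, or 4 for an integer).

1. After x ≥ 11: [(11,16/5) (15,0) (18,6) (17,20) (13,20) (11,218/11)]
2. After x ≤ 19: [(11,16/5) (15,0) (18,6) (17,20) (13,20) (11,218/11)]
3. After y ≥ 12: [(11,12) (123/7,12) (17,20) (13,20) (11,218/11)]
4. After y ≤ 18: [(11,18) (11,12) (123/7,12) (120/7,18)]
5. Canonical ring: [(11,12) (123/7,12) (120/7,18) (11,18)]

Clipped polygon: [(11,12) (123/7,12) (120/7,18) (11,18)]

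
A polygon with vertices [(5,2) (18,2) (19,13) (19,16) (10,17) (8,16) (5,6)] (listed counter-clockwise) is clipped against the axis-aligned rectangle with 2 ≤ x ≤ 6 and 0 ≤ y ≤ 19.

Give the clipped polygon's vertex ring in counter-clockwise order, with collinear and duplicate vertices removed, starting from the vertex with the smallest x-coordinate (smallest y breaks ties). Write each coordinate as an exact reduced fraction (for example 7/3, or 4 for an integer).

Clipped polygon: [(5,2) (6,2) (6,28/3) (5,6)]

1. After x ≥ 2: [(5,2) (18,2) (19,13) (19,16) (10,17) (8,16) (5,6)]
2. After x ≤ 6: [(5,2) (6,2) (6,28/3) (5,6)]
3. After y ≥ 0: [(5,2) (6,2) (6,28/3) (5,6)]
4. After y ≤ 19: [(5,2) (6,2) (6,28/3) (5,6)]
5. Canonical ring: [(5,2) (6,2) (6,28/3) (5,6)]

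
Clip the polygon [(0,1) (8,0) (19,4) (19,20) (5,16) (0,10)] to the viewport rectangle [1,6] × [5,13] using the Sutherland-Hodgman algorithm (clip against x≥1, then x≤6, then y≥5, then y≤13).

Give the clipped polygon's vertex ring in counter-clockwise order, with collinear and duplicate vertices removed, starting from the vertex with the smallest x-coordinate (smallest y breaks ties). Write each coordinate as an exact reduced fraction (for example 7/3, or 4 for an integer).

Clipped polygon: [(1,5) (6,5) (6,13) (5/2,13) (1,56/5)]

1. After x ≥ 1: [(1,7/8) (8,0) (19,4) (19,20) (5,16) (1,56/5)]
2. After x ≤ 6: [(1,7/8) (6,1/4) (6,114/7) (5,16) (1,56/5)]
3. After y ≥ 5: [(1,5) (6,5) (6,114/7) (5,16) (1,56/5)]
4. After y ≤ 13: [(1,5) (6,5) (6,13) (5/2,13) (1,56/5)]
5. Canonical ring: [(1,5) (6,5) (6,13) (5/2,13) (1,56/5)]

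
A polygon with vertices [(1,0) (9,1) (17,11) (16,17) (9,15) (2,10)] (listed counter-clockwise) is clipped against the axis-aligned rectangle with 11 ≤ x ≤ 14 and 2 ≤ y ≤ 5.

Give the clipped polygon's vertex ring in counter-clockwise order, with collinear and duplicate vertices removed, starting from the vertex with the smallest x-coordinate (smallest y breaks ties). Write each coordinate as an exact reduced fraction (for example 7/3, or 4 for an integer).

1. After x ≥ 11: [(11,7/2) (17,11) (16,17) (11,109/7)]
2. After x ≤ 14: [(11,7/2) (14,29/4) (14,115/7) (11,109/7)]
3. After y ≥ 2: [(11,7/2) (14,29/4) (14,115/7) (11,109/7)]
4. After y ≤ 5: [(11,5) (11,7/2) (61/5,5)]
5. Canonical ring: [(11,7/2) (61/5,5) (11,5)]

Clipped polygon: [(11,7/2) (61/5,5) (11,5)]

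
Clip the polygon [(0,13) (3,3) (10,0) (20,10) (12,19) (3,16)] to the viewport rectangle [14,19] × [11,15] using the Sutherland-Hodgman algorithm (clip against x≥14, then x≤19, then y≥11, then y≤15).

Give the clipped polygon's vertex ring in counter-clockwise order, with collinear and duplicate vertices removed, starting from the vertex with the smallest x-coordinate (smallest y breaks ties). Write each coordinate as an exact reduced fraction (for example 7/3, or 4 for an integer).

1. After x ≥ 14: [(14,4) (20,10) (14,67/4)]
2. After x ≤ 19: [(14,4) (19,9) (19,89/8) (14,67/4)]
3. After y ≥ 11: [(14,11) (19,11) (19,89/8) (14,67/4)]
4. After y ≤ 15: [(14,15) (14,11) (19,11) (19,89/8) (140/9,15)]
5. Canonical ring: [(14,11) (19,11) (19,89/8) (140/9,15) (14,15)]

Clipped polygon: [(14,11) (19,11) (19,89/8) (140/9,15) (14,15)]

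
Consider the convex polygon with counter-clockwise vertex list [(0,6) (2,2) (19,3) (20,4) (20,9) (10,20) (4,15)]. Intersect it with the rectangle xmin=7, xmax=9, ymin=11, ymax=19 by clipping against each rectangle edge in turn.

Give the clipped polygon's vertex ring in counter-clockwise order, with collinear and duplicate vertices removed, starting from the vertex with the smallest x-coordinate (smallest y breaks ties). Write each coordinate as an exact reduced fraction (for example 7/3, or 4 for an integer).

Clipped polygon: [(7,11) (9,11) (9,19) (44/5,19) (7,35/2)]

1. After x ≥ 7: [(7,39/17) (19,3) (20,4) (20,9) (10,20) (7,35/2)]
2. After x ≤ 9: [(7,39/17) (9,41/17) (9,115/6) (7,35/2)]
3. After y ≥ 11: [(7,11) (9,11) (9,115/6) (7,35/2)]
4. After y ≤ 19: [(7,11) (9,11) (9,19) (44/5,19) (7,35/2)]
5. Canonical ring: [(7,11) (9,11) (9,19) (44/5,19) (7,35/2)]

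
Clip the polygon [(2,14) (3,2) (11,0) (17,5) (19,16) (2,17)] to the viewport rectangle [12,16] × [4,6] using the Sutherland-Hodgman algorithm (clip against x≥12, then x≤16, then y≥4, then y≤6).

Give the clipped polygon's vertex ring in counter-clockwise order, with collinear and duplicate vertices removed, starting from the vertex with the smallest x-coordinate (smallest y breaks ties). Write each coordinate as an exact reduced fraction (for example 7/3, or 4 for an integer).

Clipped polygon: [(12,4) (79/5,4) (16,25/6) (16,6) (12,6)]

1. After x ≥ 12: [(12,5/6) (17,5) (19,16) (12,279/17)]
2. After x ≤ 16: [(12,5/6) (16,25/6) (16,275/17) (12,279/17)]
3. After y ≥ 4: [(12,4) (79/5,4) (16,25/6) (16,275/17) (12,279/17)]
4. After y ≤ 6: [(12,6) (12,4) (79/5,4) (16,25/6) (16,6)]
5. Canonical ring: [(12,4) (79/5,4) (16,25/6) (16,6) (12,6)]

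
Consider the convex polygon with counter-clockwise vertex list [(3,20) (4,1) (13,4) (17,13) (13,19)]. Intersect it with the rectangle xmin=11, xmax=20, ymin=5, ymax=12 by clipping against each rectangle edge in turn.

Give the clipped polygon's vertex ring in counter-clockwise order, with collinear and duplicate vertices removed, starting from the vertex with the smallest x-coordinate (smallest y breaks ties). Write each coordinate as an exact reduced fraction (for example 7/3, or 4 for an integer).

1. After x ≥ 11: [(11,96/5) (11,10/3) (13,4) (17,13) (13,19)]
2. After x ≤ 20: [(11,96/5) (11,10/3) (13,4) (17,13) (13,19)]
3. After y ≥ 5: [(11,96/5) (11,5) (121/9,5) (17,13) (13,19)]
4. After y ≤ 12: [(11,12) (11,5) (121/9,5) (149/9,12)]
5. Canonical ring: [(11,5) (121/9,5) (149/9,12) (11,12)]

Clipped polygon: [(11,5) (121/9,5) (149/9,12) (11,12)]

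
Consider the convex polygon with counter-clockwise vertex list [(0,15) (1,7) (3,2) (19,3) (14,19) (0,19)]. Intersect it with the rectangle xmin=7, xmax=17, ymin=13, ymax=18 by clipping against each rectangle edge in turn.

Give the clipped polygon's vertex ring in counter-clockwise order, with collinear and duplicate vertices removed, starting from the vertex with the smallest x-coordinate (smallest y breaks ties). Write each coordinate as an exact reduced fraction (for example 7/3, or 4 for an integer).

1. After x ≥ 7: [(7,9/4) (19,3) (14,19) (7,19)]
2. After x ≤ 17: [(7,9/4) (17,23/8) (17,47/5) (14,19) (7,19)]
3. After y ≥ 13: [(7,13) (127/8,13) (14,19) (7,19)]
4. After y ≤ 18: [(7,18) (7,13) (127/8,13) (229/16,18)]
5. Canonical ring: [(7,13) (127/8,13) (229/16,18) (7,18)]

Clipped polygon: [(7,13) (127/8,13) (229/16,18) (7,18)]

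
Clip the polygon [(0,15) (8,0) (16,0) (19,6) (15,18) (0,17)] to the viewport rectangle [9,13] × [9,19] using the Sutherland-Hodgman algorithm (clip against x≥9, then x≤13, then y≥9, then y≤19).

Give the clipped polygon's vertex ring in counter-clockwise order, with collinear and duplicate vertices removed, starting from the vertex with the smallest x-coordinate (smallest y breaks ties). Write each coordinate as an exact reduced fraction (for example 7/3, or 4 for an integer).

1. After x ≥ 9: [(9,0) (16,0) (19,6) (15,18) (9,88/5)]
2. After x ≤ 13: [(9,0) (13,0) (13,268/15) (9,88/5)]
3. After y ≥ 9: [(9,9) (13,9) (13,268/15) (9,88/5)]
4. After y ≤ 19: [(9,9) (13,9) (13,268/15) (9,88/5)]
5. Canonical ring: [(9,9) (13,9) (13,268/15) (9,88/5)]

Clipped polygon: [(9,9) (13,9) (13,268/15) (9,88/5)]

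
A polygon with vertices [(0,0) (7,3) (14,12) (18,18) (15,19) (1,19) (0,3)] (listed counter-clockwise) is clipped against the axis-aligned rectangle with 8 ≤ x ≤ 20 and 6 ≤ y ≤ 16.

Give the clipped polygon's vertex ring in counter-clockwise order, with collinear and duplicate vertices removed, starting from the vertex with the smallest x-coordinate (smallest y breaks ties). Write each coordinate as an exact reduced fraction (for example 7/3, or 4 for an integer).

Clipped polygon: [(8,6) (28/3,6) (14,12) (50/3,16) (8,16)]

1. After x ≥ 8: [(8,30/7) (14,12) (18,18) (15,19) (8,19)]
2. After x ≤ 20: [(8,30/7) (14,12) (18,18) (15,19) (8,19)]
3. After y ≥ 6: [(8,6) (28/3,6) (14,12) (18,18) (15,19) (8,19)]
4. After y ≤ 16: [(8,16) (8,6) (28/3,6) (14,12) (50/3,16)]
5. Canonical ring: [(8,6) (28/3,6) (14,12) (50/3,16) (8,16)]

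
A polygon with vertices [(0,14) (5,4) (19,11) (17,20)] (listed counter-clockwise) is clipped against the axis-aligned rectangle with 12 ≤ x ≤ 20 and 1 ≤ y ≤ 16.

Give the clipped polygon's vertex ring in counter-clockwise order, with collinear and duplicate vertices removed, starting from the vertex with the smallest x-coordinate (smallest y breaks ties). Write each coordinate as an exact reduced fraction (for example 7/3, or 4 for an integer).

Clipped polygon: [(12,15/2) (19,11) (161/9,16) (12,16)]

1. After x ≥ 12: [(12,310/17) (12,15/2) (19,11) (17,20)]
2. After x ≤ 20: [(12,310/17) (12,15/2) (19,11) (17,20)]
3. After y ≥ 1: [(12,310/17) (12,15/2) (19,11) (17,20)]
4. After y ≤ 16: [(12,16) (12,15/2) (19,11) (161/9,16)]
5. Canonical ring: [(12,15/2) (19,11) (161/9,16) (12,16)]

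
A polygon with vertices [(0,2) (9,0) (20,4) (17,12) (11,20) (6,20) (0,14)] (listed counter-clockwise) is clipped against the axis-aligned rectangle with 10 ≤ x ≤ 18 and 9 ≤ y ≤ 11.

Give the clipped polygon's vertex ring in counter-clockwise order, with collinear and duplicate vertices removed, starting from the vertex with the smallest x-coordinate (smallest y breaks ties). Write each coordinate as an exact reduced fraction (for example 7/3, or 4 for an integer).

1. After x ≥ 10: [(10,4/11) (20,4) (17,12) (11,20) (10,20)]
2. After x ≤ 18: [(10,4/11) (18,36/11) (18,28/3) (17,12) (11,20) (10,20)]
3. After y ≥ 9: [(10,9) (18,9) (18,28/3) (17,12) (11,20) (10,20)]
4. After y ≤ 11: [(10,11) (10,9) (18,9) (18,28/3) (139/8,11)]
5. Canonical ring: [(10,9) (18,9) (18,28/3) (139/8,11) (10,11)]

Clipped polygon: [(10,9) (18,9) (18,28/3) (139/8,11) (10,11)]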